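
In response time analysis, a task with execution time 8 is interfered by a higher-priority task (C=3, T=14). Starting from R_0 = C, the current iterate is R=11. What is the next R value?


R_next = C + ceil(R_prev / T_hp) * C_hp
ceil(11 / 14) = ceil(0.7857) = 1
Interference = 1 * 3 = 3
R_next = 8 + 3 = 11
R_next = R_prev, so the iteration has converged (response time = 11).

11


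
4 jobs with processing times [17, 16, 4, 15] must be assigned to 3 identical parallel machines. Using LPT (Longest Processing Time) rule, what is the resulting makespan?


Sort jobs in decreasing order (LPT): [17, 16, 15, 4]
Assign each job to the least loaded machine:
  Machine 1: jobs [17], load = 17
  Machine 2: jobs [16], load = 16
  Machine 3: jobs [15, 4], load = 19
Makespan = max load = 19

19


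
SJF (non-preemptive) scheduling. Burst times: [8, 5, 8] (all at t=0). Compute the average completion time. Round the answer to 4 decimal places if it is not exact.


SJF order (ascending): [5, 8, 8]
Completion times:
  Job 1: burst=5, C=5
  Job 2: burst=8, C=13
  Job 3: burst=8, C=21
Average completion = 39/3 = 13.0

13.0


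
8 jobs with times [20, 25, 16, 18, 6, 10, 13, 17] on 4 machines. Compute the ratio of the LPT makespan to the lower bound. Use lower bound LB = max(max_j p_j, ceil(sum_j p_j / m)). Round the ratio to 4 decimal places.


LPT order: [25, 20, 18, 17, 16, 13, 10, 6]
Machine loads after assignment: [31, 30, 31, 33]
LPT makespan = 33
Lower bound = max(max_job, ceil(total/4)) = max(25, 32) = 32
Ratio = 33 / 32 = 1.0313

1.0313


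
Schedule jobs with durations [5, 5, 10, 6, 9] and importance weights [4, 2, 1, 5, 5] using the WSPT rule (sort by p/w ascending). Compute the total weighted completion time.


Compute p/w ratios and sort ascending (WSPT): [(6, 5), (5, 4), (9, 5), (5, 2), (10, 1)]
Compute weighted completion times:
  Job (p=6,w=5): C=6, w*C=5*6=30
  Job (p=5,w=4): C=11, w*C=4*11=44
  Job (p=9,w=5): C=20, w*C=5*20=100
  Job (p=5,w=2): C=25, w*C=2*25=50
  Job (p=10,w=1): C=35, w*C=1*35=35
Total weighted completion time = 259

259


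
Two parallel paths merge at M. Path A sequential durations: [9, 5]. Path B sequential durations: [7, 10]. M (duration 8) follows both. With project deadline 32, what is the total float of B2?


Forward pass: ES(B2) = sum of predecessors on chain B = 7
EF = ES + duration = 7 + 10 = 17
Backward pass: LF(M) = deadline = 32; LS(M) = 32 - 8 = 24
LF(B2) = LS(M) - sum(successors on chain B) = 24 - 0 = 24
LS = LF - duration = 24 - 10 = 14
Total float = LS - ES = 14 - 7 = 7

7


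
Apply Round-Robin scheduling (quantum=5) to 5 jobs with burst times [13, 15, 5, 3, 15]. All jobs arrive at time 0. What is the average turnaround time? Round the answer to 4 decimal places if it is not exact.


Time quantum = 5
Execution trace:
  J1 runs 5 units, time = 5
  J2 runs 5 units, time = 10
  J3 runs 5 units, time = 15
  J4 runs 3 units, time = 18
  J5 runs 5 units, time = 23
  J1 runs 5 units, time = 28
  J2 runs 5 units, time = 33
  J5 runs 5 units, time = 38
  J1 runs 3 units, time = 41
  J2 runs 5 units, time = 46
  J5 runs 5 units, time = 51
Finish times: [41, 46, 15, 18, 51]
Average turnaround = 171/5 = 34.2

34.2


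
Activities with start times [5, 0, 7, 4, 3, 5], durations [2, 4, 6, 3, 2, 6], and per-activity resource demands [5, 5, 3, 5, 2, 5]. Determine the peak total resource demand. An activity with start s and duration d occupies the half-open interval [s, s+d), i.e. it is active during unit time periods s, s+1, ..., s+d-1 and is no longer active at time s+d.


Each activity i is active on [start_i, start_i + duration_i).
Compute total resource usage per time slot:
  t=0: active resources = [5], total = 5
  t=1: active resources = [5], total = 5
  t=2: active resources = [5], total = 5
  t=3: active resources = [5, 2], total = 7
  t=4: active resources = [5, 2], total = 7
  t=5: active resources = [5, 5, 5], total = 15
  t=6: active resources = [5, 5, 5], total = 15
  t=7: active resources = [3, 5], total = 8
  t=8: active resources = [3, 5], total = 8
  t=9: active resources = [3, 5], total = 8
  t=10: active resources = [3, 5], total = 8
  t=11: active resources = [3], total = 3
  t=12: active resources = [3], total = 3
Peak resource demand = 15

15


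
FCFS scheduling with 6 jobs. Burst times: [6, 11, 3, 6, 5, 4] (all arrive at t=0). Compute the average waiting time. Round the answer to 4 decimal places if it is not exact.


FCFS order (as given): [6, 11, 3, 6, 5, 4]
Waiting times:
  Job 1: wait = 0
  Job 2: wait = 6
  Job 3: wait = 17
  Job 4: wait = 20
  Job 5: wait = 26
  Job 6: wait = 31
Sum of waiting times = 100
Average waiting time = 100/6 = 16.6667

16.6667


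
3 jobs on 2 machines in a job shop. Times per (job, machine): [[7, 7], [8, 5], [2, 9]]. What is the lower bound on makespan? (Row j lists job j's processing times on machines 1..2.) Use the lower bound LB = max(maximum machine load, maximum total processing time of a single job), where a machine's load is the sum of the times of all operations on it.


Machine loads:
  Machine 1: 7 + 8 + 2 = 17
  Machine 2: 7 + 5 + 9 = 21
Max machine load = 21
Job totals:
  Job 1: 14
  Job 2: 13
  Job 3: 11
Max job total = 14
Lower bound = max(21, 14) = 21

21


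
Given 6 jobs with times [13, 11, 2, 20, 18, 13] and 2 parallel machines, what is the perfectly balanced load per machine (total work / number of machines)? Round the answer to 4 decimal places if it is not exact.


Total processing time = 13 + 11 + 2 + 20 + 18 + 13 = 77
Number of machines = 2
Ideal balanced load = 77 / 2 = 38.5

38.5


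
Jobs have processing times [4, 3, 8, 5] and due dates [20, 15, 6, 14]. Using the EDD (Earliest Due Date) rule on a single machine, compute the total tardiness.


Sort by due date (EDD order): [(8, 6), (5, 14), (3, 15), (4, 20)]
Compute completion times and tardiness:
  Job 1: p=8, d=6, C=8, tardiness=max(0,8-6)=2
  Job 2: p=5, d=14, C=13, tardiness=max(0,13-14)=0
  Job 3: p=3, d=15, C=16, tardiness=max(0,16-15)=1
  Job 4: p=4, d=20, C=20, tardiness=max(0,20-20)=0
Total tardiness = 3

3


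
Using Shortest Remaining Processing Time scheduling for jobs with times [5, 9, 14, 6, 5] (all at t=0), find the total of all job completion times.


Since all jobs arrive at t=0, SRPT equals SPT ordering.
SPT order: [5, 5, 6, 9, 14]
Completion times:
  Job 1: p=5, C=5
  Job 2: p=5, C=10
  Job 3: p=6, C=16
  Job 4: p=9, C=25
  Job 5: p=14, C=39
Total completion time = 5 + 10 + 16 + 25 + 39 = 95

95


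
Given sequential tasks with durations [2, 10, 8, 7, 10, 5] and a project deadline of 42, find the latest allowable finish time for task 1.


LF(activity 1) = deadline - sum of successor durations
Successors: activities 2 through 6 with durations [10, 8, 7, 10, 5]
Sum of successor durations = 40
LF = 42 - 40 = 2

2


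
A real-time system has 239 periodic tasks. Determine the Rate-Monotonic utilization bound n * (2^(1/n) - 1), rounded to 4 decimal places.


Compute 2^(1/239) = 1.0029044070
Subtract 1: 1.0029044070 - 1 = 0.0029044070
Multiply by n: 239 * 0.0029044070 = 0.6941532730
Round to 4 dp: 0.6942

0.6942


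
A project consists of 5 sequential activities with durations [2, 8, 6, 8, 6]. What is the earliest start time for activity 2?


Activity 2 starts after activities 1 through 1 complete.
Predecessor durations: [2]
ES = 2 = 2

2


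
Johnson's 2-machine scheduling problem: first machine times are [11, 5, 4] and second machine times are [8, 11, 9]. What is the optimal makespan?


Apply Johnson's rule:
  Group 1 (a <= b): [(3, 4, 9), (2, 5, 11)]
  Group 2 (a > b): [(1, 11, 8)]
Optimal job order: [3, 2, 1]
Schedule:
  Job 3: M1 done at 4, M2 done at 13
  Job 2: M1 done at 9, M2 done at 24
  Job 1: M1 done at 20, M2 done at 32
Makespan = 32

32


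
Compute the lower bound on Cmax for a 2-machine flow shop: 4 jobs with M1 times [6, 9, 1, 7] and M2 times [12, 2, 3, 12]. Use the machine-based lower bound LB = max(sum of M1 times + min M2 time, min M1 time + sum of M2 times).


LB1 = sum(M1 times) + min(M2 times) = 23 + 2 = 25
LB2 = min(M1 times) + sum(M2 times) = 1 + 29 = 30
Lower bound = max(LB1, LB2) = max(25, 30) = 30

30


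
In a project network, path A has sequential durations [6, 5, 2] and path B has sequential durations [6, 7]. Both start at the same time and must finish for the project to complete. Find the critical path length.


Path A total = 6 + 5 + 2 = 13
Path B total = 6 + 7 = 13
Critical path = longest path = max(13, 13) = 13

13


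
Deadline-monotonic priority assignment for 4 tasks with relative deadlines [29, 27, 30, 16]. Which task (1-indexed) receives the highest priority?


Sort tasks by relative deadline (ascending):
  Task 4: deadline = 16
  Task 2: deadline = 27
  Task 1: deadline = 29
  Task 3: deadline = 30
Priority order (highest first): [4, 2, 1, 3]
Highest priority task = 4

4


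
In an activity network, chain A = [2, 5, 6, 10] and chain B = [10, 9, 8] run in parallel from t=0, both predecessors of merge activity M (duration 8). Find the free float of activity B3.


ES(B3) = sum of predecessors on chain B = 19
EF(B3) = ES + duration = 19 + 8 = 27
Successor of B3 is M. ES(M) = max(sum(A), sum(B)) = max(23, 27) = 27
Free float = ES(successor) - EF(current) = 27 - 27 = 0

0


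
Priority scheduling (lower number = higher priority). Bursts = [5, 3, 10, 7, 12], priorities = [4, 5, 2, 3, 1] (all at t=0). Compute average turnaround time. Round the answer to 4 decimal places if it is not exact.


Sort by priority (ascending = highest first):
Order: [(1, 12), (2, 10), (3, 7), (4, 5), (5, 3)]
Completion times:
  Priority 1, burst=12, C=12
  Priority 2, burst=10, C=22
  Priority 3, burst=7, C=29
  Priority 4, burst=5, C=34
  Priority 5, burst=3, C=37
Average turnaround = 134/5 = 26.8

26.8


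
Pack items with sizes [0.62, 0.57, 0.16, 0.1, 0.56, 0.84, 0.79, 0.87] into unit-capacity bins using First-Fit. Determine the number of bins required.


Place items sequentially using First-Fit:
  Item 0.62 -> new Bin 1
  Item 0.57 -> new Bin 2
  Item 0.16 -> Bin 1 (now 0.78)
  Item 0.1 -> Bin 1 (now 0.88)
  Item 0.56 -> new Bin 3
  Item 0.84 -> new Bin 4
  Item 0.79 -> new Bin 5
  Item 0.87 -> new Bin 6
Total bins used = 6

6


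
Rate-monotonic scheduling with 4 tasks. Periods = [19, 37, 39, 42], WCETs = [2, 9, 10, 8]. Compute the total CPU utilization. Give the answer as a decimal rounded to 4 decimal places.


Compute individual utilizations (exact fractions):
  Task 1: C/T = 2/19 (approx. 0.1053)
  Task 2: C/T = 9/37 (approx. 0.2432)
  Task 3: C/T = 10/39 (approx. 0.2564)
  Task 4: C/T = 8/42 = 4/21 (approx. 0.1905)
Total utilization U = 2/19 + 9/37 + 10/39 + 4/21 = 152651/191919
Rounded to 4 decimal places: U = 0.7954
RM (Liu & Layland) bound for 4 tasks = 0.756828; compare with U = 152651/191919 (approx. 0.795393)
bound < U <= 1, so the RM sufficient condition is not met (inconclusive; an exact test such as response-time analysis is needed).

0.7954


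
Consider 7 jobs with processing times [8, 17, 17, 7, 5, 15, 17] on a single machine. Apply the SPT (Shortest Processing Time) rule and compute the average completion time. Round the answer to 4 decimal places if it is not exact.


Sort jobs by processing time (SPT order): [5, 7, 8, 15, 17, 17, 17]
Compute completion times sequentially:
  Job 1: processing = 5, completes at 5
  Job 2: processing = 7, completes at 12
  Job 3: processing = 8, completes at 20
  Job 4: processing = 15, completes at 35
  Job 5: processing = 17, completes at 52
  Job 6: processing = 17, completes at 69
  Job 7: processing = 17, completes at 86
Sum of completion times = 279
Average completion time = 279/7 = 39.8571

39.8571


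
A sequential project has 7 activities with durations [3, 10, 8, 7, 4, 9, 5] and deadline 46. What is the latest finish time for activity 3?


LF(activity 3) = deadline - sum of successor durations
Successors: activities 4 through 7 with durations [7, 4, 9, 5]
Sum of successor durations = 25
LF = 46 - 25 = 21

21


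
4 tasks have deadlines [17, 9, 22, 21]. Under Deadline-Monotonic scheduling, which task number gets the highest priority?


Sort tasks by relative deadline (ascending):
  Task 2: deadline = 9
  Task 1: deadline = 17
  Task 4: deadline = 21
  Task 3: deadline = 22
Priority order (highest first): [2, 1, 4, 3]
Highest priority task = 2

2


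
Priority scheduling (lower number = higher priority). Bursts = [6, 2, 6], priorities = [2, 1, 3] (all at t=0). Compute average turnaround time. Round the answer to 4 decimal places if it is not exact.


Sort by priority (ascending = highest first):
Order: [(1, 2), (2, 6), (3, 6)]
Completion times:
  Priority 1, burst=2, C=2
  Priority 2, burst=6, C=8
  Priority 3, burst=6, C=14
Average turnaround = 24/3 = 8.0

8.0


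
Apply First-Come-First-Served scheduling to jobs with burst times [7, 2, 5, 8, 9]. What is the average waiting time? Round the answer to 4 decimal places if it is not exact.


FCFS order (as given): [7, 2, 5, 8, 9]
Waiting times:
  Job 1: wait = 0
  Job 2: wait = 7
  Job 3: wait = 9
  Job 4: wait = 14
  Job 5: wait = 22
Sum of waiting times = 52
Average waiting time = 52/5 = 10.4

10.4


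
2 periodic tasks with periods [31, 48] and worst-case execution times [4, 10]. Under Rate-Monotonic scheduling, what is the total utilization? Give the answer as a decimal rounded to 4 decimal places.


Compute individual utilizations (exact fractions):
  Task 1: C/T = 4/31 (approx. 0.129)
  Task 2: C/T = 10/48 = 5/24 (approx. 0.2083)
Total utilization U = 4/31 + 5/24 = 251/744
Rounded to 4 decimal places: U = 0.3374
RM (Liu & Layland) bound for 2 tasks = 0.828427; compare with U = 251/744 (approx. 0.337366)
U <= bound, so schedulable by RM sufficient condition.

0.3374


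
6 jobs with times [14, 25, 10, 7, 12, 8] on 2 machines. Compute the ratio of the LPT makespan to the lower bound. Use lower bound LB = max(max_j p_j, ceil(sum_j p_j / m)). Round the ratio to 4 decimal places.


LPT order: [25, 14, 12, 10, 8, 7]
Machine loads after assignment: [35, 41]
LPT makespan = 41
Lower bound = max(max_job, ceil(total/2)) = max(25, 38) = 38
Ratio = 41 / 38 = 1.0789

1.0789


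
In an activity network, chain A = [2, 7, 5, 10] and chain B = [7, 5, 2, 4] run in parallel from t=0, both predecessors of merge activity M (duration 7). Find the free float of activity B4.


ES(B4) = sum of predecessors on chain B = 14
EF(B4) = ES + duration = 14 + 4 = 18
Successor of B4 is M. ES(M) = max(sum(A), sum(B)) = max(24, 18) = 24
Free float = ES(successor) - EF(current) = 24 - 18 = 6

6


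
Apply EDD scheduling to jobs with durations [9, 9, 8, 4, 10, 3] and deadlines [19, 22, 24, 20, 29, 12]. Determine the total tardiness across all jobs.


Sort by due date (EDD order): [(3, 12), (9, 19), (4, 20), (9, 22), (8, 24), (10, 29)]
Compute completion times and tardiness:
  Job 1: p=3, d=12, C=3, tardiness=max(0,3-12)=0
  Job 2: p=9, d=19, C=12, tardiness=max(0,12-19)=0
  Job 3: p=4, d=20, C=16, tardiness=max(0,16-20)=0
  Job 4: p=9, d=22, C=25, tardiness=max(0,25-22)=3
  Job 5: p=8, d=24, C=33, tardiness=max(0,33-24)=9
  Job 6: p=10, d=29, C=43, tardiness=max(0,43-29)=14
Total tardiness = 26

26


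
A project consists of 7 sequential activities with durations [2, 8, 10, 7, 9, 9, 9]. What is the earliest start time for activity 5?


Activity 5 starts after activities 1 through 4 complete.
Predecessor durations: [2, 8, 10, 7]
ES = 2 + 8 + 10 + 7 = 27

27


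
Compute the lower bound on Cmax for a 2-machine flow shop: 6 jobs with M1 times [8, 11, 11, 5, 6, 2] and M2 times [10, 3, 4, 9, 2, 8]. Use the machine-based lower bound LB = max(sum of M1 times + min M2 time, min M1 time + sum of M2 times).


LB1 = sum(M1 times) + min(M2 times) = 43 + 2 = 45
LB2 = min(M1 times) + sum(M2 times) = 2 + 36 = 38
Lower bound = max(LB1, LB2) = max(45, 38) = 45

45


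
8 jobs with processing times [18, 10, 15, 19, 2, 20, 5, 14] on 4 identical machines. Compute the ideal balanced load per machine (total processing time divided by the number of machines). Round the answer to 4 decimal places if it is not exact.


Total processing time = 18 + 10 + 15 + 19 + 2 + 20 + 5 + 14 = 103
Number of machines = 4
Ideal balanced load = 103 / 4 = 25.75

25.75


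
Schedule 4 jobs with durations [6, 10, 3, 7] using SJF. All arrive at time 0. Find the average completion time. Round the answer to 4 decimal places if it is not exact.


SJF order (ascending): [3, 6, 7, 10]
Completion times:
  Job 1: burst=3, C=3
  Job 2: burst=6, C=9
  Job 3: burst=7, C=16
  Job 4: burst=10, C=26
Average completion = 54/4 = 13.5

13.5


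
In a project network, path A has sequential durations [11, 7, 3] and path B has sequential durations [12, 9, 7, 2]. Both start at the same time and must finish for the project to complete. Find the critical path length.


Path A total = 11 + 7 + 3 = 21
Path B total = 12 + 9 + 7 + 2 = 30
Critical path = longest path = max(21, 30) = 30

30


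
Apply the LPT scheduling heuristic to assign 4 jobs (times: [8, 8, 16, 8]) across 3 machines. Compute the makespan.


Sort jobs in decreasing order (LPT): [16, 8, 8, 8]
Assign each job to the least loaded machine:
  Machine 1: jobs [16], load = 16
  Machine 2: jobs [8, 8], load = 16
  Machine 3: jobs [8], load = 8
Makespan = max load = 16

16


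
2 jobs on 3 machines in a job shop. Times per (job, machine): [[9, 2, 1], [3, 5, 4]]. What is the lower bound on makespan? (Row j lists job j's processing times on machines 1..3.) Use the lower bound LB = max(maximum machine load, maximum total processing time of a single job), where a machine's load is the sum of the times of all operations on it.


Machine loads:
  Machine 1: 9 + 3 = 12
  Machine 2: 2 + 5 = 7
  Machine 3: 1 + 4 = 5
Max machine load = 12
Job totals:
  Job 1: 12
  Job 2: 12
Max job total = 12
Lower bound = max(12, 12) = 12

12


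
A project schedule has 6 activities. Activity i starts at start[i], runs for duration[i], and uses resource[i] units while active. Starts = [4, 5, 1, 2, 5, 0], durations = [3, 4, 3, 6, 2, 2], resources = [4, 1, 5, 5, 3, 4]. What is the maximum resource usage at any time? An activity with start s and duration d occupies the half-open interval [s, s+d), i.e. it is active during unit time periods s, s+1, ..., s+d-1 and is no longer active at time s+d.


Each activity i is active on [start_i, start_i + duration_i).
Compute total resource usage per time slot:
  t=0: active resources = [4], total = 4
  t=1: active resources = [5, 4], total = 9
  t=2: active resources = [5, 5], total = 10
  t=3: active resources = [5, 5], total = 10
  t=4: active resources = [4, 5], total = 9
  t=5: active resources = [4, 1, 5, 3], total = 13
  t=6: active resources = [4, 1, 5, 3], total = 13
  t=7: active resources = [1, 5], total = 6
  t=8: active resources = [1], total = 1
Peak resource demand = 13

13


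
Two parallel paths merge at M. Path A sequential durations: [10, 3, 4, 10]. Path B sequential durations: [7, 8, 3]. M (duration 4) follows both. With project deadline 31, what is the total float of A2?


Forward pass: ES(A2) = sum of predecessors on chain A = 10
EF = ES + duration = 10 + 3 = 13
Backward pass: LF(M) = deadline = 31; LS(M) = 31 - 4 = 27
LF(A2) = LS(M) - sum(successors on chain A) = 27 - 14 = 13
LS = LF - duration = 13 - 3 = 10
Total float = LS - ES = 10 - 10 = 0

0


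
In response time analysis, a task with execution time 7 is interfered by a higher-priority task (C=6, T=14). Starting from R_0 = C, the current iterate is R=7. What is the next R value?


R_next = C + ceil(R_prev / T_hp) * C_hp
ceil(7 / 14) = ceil(0.5) = 1
Interference = 1 * 6 = 6
R_next = 7 + 6 = 13

13


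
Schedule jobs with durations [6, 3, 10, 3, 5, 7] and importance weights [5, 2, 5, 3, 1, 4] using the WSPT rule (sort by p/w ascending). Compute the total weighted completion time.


Compute p/w ratios and sort ascending (WSPT): [(3, 3), (6, 5), (3, 2), (7, 4), (10, 5), (5, 1)]
Compute weighted completion times:
  Job (p=3,w=3): C=3, w*C=3*3=9
  Job (p=6,w=5): C=9, w*C=5*9=45
  Job (p=3,w=2): C=12, w*C=2*12=24
  Job (p=7,w=4): C=19, w*C=4*19=76
  Job (p=10,w=5): C=29, w*C=5*29=145
  Job (p=5,w=1): C=34, w*C=1*34=34
Total weighted completion time = 333

333


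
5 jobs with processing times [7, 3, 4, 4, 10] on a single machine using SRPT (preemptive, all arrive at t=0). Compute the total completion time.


Since all jobs arrive at t=0, SRPT equals SPT ordering.
SPT order: [3, 4, 4, 7, 10]
Completion times:
  Job 1: p=3, C=3
  Job 2: p=4, C=7
  Job 3: p=4, C=11
  Job 4: p=7, C=18
  Job 5: p=10, C=28
Total completion time = 3 + 7 + 11 + 18 + 28 = 67

67


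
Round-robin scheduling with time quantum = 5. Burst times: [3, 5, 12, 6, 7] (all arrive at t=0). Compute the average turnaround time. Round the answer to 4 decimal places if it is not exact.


Time quantum = 5
Execution trace:
  J1 runs 3 units, time = 3
  J2 runs 5 units, time = 8
  J3 runs 5 units, time = 13
  J4 runs 5 units, time = 18
  J5 runs 5 units, time = 23
  J3 runs 5 units, time = 28
  J4 runs 1 units, time = 29
  J5 runs 2 units, time = 31
  J3 runs 2 units, time = 33
Finish times: [3, 8, 33, 29, 31]
Average turnaround = 104/5 = 20.8

20.8


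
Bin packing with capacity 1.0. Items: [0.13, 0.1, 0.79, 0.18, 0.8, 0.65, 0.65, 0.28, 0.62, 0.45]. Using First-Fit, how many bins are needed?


Place items sequentially using First-Fit:
  Item 0.13 -> new Bin 1
  Item 0.1 -> Bin 1 (now 0.23)
  Item 0.79 -> new Bin 2
  Item 0.18 -> Bin 1 (now 0.41)
  Item 0.8 -> new Bin 3
  Item 0.65 -> new Bin 4
  Item 0.65 -> new Bin 5
  Item 0.28 -> Bin 1 (now 0.69)
  Item 0.62 -> new Bin 6
  Item 0.45 -> new Bin 7
Total bins used = 7

7


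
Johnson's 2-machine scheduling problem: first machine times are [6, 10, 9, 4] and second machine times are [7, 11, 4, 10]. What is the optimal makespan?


Apply Johnson's rule:
  Group 1 (a <= b): [(4, 4, 10), (1, 6, 7), (2, 10, 11)]
  Group 2 (a > b): [(3, 9, 4)]
Optimal job order: [4, 1, 2, 3]
Schedule:
  Job 4: M1 done at 4, M2 done at 14
  Job 1: M1 done at 10, M2 done at 21
  Job 2: M1 done at 20, M2 done at 32
  Job 3: M1 done at 29, M2 done at 36
Makespan = 36

36


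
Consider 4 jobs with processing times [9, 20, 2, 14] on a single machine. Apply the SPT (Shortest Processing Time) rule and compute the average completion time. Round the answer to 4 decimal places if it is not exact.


Sort jobs by processing time (SPT order): [2, 9, 14, 20]
Compute completion times sequentially:
  Job 1: processing = 2, completes at 2
  Job 2: processing = 9, completes at 11
  Job 3: processing = 14, completes at 25
  Job 4: processing = 20, completes at 45
Sum of completion times = 83
Average completion time = 83/4 = 20.75

20.75


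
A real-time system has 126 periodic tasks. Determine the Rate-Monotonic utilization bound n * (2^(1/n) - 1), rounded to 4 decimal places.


Compute 2^(1/126) = 1.0055163273
Subtract 1: 1.0055163273 - 1 = 0.0055163273
Multiply by n: 126 * 0.0055163273 = 0.6950572398
Round to 4 dp: 0.6951

0.6951


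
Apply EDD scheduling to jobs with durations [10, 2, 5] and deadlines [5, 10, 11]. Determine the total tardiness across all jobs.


Sort by due date (EDD order): [(10, 5), (2, 10), (5, 11)]
Compute completion times and tardiness:
  Job 1: p=10, d=5, C=10, tardiness=max(0,10-5)=5
  Job 2: p=2, d=10, C=12, tardiness=max(0,12-10)=2
  Job 3: p=5, d=11, C=17, tardiness=max(0,17-11)=6
Total tardiness = 13

13


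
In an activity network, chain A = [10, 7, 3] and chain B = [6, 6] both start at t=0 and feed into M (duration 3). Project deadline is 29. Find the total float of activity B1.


Forward pass: ES(B1) = sum of predecessors on chain B = 0
EF = ES + duration = 0 + 6 = 6
Backward pass: LF(M) = deadline = 29; LS(M) = 29 - 3 = 26
LF(B1) = LS(M) - sum(successors on chain B) = 26 - 6 = 20
LS = LF - duration = 20 - 6 = 14
Total float = LS - ES = 14 - 0 = 14

14


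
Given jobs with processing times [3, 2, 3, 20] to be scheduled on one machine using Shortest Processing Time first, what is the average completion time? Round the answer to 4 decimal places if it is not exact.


Sort jobs by processing time (SPT order): [2, 3, 3, 20]
Compute completion times sequentially:
  Job 1: processing = 2, completes at 2
  Job 2: processing = 3, completes at 5
  Job 3: processing = 3, completes at 8
  Job 4: processing = 20, completes at 28
Sum of completion times = 43
Average completion time = 43/4 = 10.75

10.75


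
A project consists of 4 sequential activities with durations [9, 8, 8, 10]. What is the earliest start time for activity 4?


Activity 4 starts after activities 1 through 3 complete.
Predecessor durations: [9, 8, 8]
ES = 9 + 8 + 8 = 25

25


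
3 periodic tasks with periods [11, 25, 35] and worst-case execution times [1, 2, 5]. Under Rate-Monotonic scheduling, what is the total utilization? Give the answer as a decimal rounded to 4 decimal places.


Compute individual utilizations (exact fractions):
  Task 1: C/T = 1/11 (approx. 0.0909)
  Task 2: C/T = 2/25 (approx. 0.08)
  Task 3: C/T = 5/35 = 1/7 (approx. 0.1429)
Total utilization U = 1/11 + 2/25 + 1/7 = 604/1925
Rounded to 4 decimal places: U = 0.3138
RM (Liu & Layland) bound for 3 tasks = 0.779763; compare with U = 604/1925 (approx. 0.313766)
U <= bound, so schedulable by RM sufficient condition.

0.3138


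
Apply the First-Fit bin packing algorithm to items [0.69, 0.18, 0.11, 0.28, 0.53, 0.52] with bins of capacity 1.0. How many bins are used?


Place items sequentially using First-Fit:
  Item 0.69 -> new Bin 1
  Item 0.18 -> Bin 1 (now 0.87)
  Item 0.11 -> Bin 1 (now 0.98)
  Item 0.28 -> new Bin 2
  Item 0.53 -> Bin 2 (now 0.81)
  Item 0.52 -> new Bin 3
Total bins used = 3

3


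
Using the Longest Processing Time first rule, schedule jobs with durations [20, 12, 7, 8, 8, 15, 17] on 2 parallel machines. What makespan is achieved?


Sort jobs in decreasing order (LPT): [20, 17, 15, 12, 8, 8, 7]
Assign each job to the least loaded machine:
  Machine 1: jobs [20, 12, 8, 7], load = 47
  Machine 2: jobs [17, 15, 8], load = 40
Makespan = max load = 47

47


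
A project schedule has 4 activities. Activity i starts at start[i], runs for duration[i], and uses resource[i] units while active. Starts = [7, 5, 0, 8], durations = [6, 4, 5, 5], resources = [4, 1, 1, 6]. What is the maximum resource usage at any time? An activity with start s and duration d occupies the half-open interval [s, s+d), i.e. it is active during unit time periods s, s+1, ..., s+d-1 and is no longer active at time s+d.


Each activity i is active on [start_i, start_i + duration_i).
Compute total resource usage per time slot:
  t=0: active resources = [1], total = 1
  t=1: active resources = [1], total = 1
  t=2: active resources = [1], total = 1
  t=3: active resources = [1], total = 1
  t=4: active resources = [1], total = 1
  t=5: active resources = [1], total = 1
  t=6: active resources = [1], total = 1
  t=7: active resources = [4, 1], total = 5
  t=8: active resources = [4, 1, 6], total = 11
  t=9: active resources = [4, 6], total = 10
  t=10: active resources = [4, 6], total = 10
  t=11: active resources = [4, 6], total = 10
  t=12: active resources = [4, 6], total = 10
Peak resource demand = 11

11


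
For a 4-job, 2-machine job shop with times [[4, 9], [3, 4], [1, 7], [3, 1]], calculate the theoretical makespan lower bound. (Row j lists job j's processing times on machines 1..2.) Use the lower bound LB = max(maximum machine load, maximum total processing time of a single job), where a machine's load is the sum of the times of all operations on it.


Machine loads:
  Machine 1: 4 + 3 + 1 + 3 = 11
  Machine 2: 9 + 4 + 7 + 1 = 21
Max machine load = 21
Job totals:
  Job 1: 13
  Job 2: 7
  Job 3: 8
  Job 4: 4
Max job total = 13
Lower bound = max(21, 13) = 21

21


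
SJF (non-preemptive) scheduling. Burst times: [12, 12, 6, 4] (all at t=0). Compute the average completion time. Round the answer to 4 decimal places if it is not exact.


SJF order (ascending): [4, 6, 12, 12]
Completion times:
  Job 1: burst=4, C=4
  Job 2: burst=6, C=10
  Job 3: burst=12, C=22
  Job 4: burst=12, C=34
Average completion = 70/4 = 17.5

17.5


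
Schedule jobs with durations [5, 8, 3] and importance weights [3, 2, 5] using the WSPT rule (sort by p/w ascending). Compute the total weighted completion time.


Compute p/w ratios and sort ascending (WSPT): [(3, 5), (5, 3), (8, 2)]
Compute weighted completion times:
  Job (p=3,w=5): C=3, w*C=5*3=15
  Job (p=5,w=3): C=8, w*C=3*8=24
  Job (p=8,w=2): C=16, w*C=2*16=32
Total weighted completion time = 71

71


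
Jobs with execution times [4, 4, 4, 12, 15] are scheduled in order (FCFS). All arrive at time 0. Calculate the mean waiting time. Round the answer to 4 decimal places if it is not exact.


FCFS order (as given): [4, 4, 4, 12, 15]
Waiting times:
  Job 1: wait = 0
  Job 2: wait = 4
  Job 3: wait = 8
  Job 4: wait = 12
  Job 5: wait = 24
Sum of waiting times = 48
Average waiting time = 48/5 = 9.6

9.6


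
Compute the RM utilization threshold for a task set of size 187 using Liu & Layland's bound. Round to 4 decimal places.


Compute 2^(1/187) = 1.0037135476
Subtract 1: 1.0037135476 - 1 = 0.0037135476
Multiply by n: 187 * 0.0037135476 = 0.6944334012
Round to 4 dp: 0.6944

0.6944


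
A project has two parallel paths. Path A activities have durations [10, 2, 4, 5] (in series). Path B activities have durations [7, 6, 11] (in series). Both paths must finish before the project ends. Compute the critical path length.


Path A total = 10 + 2 + 4 + 5 = 21
Path B total = 7 + 6 + 11 = 24
Critical path = longest path = max(21, 24) = 24

24


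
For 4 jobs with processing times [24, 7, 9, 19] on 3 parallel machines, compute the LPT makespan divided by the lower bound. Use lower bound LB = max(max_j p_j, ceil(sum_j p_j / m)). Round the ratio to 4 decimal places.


LPT order: [24, 19, 9, 7]
Machine loads after assignment: [24, 19, 16]
LPT makespan = 24
Lower bound = max(max_job, ceil(total/3)) = max(24, 20) = 24
Ratio = 24 / 24 = 1.0

1.0


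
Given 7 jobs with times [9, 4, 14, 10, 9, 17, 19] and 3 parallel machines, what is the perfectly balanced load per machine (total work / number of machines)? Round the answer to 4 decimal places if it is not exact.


Total processing time = 9 + 4 + 14 + 10 + 9 + 17 + 19 = 82
Number of machines = 3
Ideal balanced load = 82 / 3 = 27.3333

27.3333


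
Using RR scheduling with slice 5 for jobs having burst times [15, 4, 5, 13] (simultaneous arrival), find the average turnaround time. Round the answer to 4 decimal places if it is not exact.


Time quantum = 5
Execution trace:
  J1 runs 5 units, time = 5
  J2 runs 4 units, time = 9
  J3 runs 5 units, time = 14
  J4 runs 5 units, time = 19
  J1 runs 5 units, time = 24
  J4 runs 5 units, time = 29
  J1 runs 5 units, time = 34
  J4 runs 3 units, time = 37
Finish times: [34, 9, 14, 37]
Average turnaround = 94/4 = 23.5

23.5


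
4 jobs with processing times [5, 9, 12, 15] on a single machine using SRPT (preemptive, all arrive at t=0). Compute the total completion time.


Since all jobs arrive at t=0, SRPT equals SPT ordering.
SPT order: [5, 9, 12, 15]
Completion times:
  Job 1: p=5, C=5
  Job 2: p=9, C=14
  Job 3: p=12, C=26
  Job 4: p=15, C=41
Total completion time = 5 + 14 + 26 + 41 = 86

86


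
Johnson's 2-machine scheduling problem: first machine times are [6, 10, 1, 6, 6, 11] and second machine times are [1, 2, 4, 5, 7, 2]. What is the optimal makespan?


Apply Johnson's rule:
  Group 1 (a <= b): [(3, 1, 4), (5, 6, 7)]
  Group 2 (a > b): [(4, 6, 5), (2, 10, 2), (6, 11, 2), (1, 6, 1)]
Optimal job order: [3, 5, 4, 2, 6, 1]
Schedule:
  Job 3: M1 done at 1, M2 done at 5
  Job 5: M1 done at 7, M2 done at 14
  Job 4: M1 done at 13, M2 done at 19
  Job 2: M1 done at 23, M2 done at 25
  Job 6: M1 done at 34, M2 done at 36
  Job 1: M1 done at 40, M2 done at 41
Makespan = 41

41


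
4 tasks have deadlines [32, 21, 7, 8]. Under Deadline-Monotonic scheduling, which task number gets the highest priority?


Sort tasks by relative deadline (ascending):
  Task 3: deadline = 7
  Task 4: deadline = 8
  Task 2: deadline = 21
  Task 1: deadline = 32
Priority order (highest first): [3, 4, 2, 1]
Highest priority task = 3

3


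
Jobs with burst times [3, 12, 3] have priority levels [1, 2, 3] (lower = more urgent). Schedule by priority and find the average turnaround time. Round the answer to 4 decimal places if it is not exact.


Sort by priority (ascending = highest first):
Order: [(1, 3), (2, 12), (3, 3)]
Completion times:
  Priority 1, burst=3, C=3
  Priority 2, burst=12, C=15
  Priority 3, burst=3, C=18
Average turnaround = 36/3 = 12.0

12.0


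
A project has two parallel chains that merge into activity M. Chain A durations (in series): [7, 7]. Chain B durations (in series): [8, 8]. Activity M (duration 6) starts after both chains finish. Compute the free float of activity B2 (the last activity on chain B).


ES(B2) = sum of predecessors on chain B = 8
EF(B2) = ES + duration = 8 + 8 = 16
Successor of B2 is M. ES(M) = max(sum(A), sum(B)) = max(14, 16) = 16
Free float = ES(successor) - EF(current) = 16 - 16 = 0

0


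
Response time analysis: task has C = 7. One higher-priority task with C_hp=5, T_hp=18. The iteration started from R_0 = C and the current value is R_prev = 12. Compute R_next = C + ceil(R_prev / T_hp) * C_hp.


R_next = C + ceil(R_prev / T_hp) * C_hp
ceil(12 / 18) = ceil(0.6667) = 1
Interference = 1 * 5 = 5
R_next = 7 + 5 = 12
R_next = R_prev, so the iteration has converged (response time = 12).

12


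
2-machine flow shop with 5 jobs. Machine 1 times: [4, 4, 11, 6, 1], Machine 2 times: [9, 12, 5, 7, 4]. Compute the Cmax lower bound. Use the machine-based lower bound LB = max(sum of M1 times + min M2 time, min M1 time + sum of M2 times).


LB1 = sum(M1 times) + min(M2 times) = 26 + 4 = 30
LB2 = min(M1 times) + sum(M2 times) = 1 + 37 = 38
Lower bound = max(LB1, LB2) = max(30, 38) = 38

38


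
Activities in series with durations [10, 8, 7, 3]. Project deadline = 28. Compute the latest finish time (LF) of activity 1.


LF(activity 1) = deadline - sum of successor durations
Successors: activities 2 through 4 with durations [8, 7, 3]
Sum of successor durations = 18
LF = 28 - 18 = 10

10


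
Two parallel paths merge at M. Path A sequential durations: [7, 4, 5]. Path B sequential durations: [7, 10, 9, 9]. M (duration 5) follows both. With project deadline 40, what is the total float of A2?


Forward pass: ES(A2) = sum of predecessors on chain A = 7
EF = ES + duration = 7 + 4 = 11
Backward pass: LF(M) = deadline = 40; LS(M) = 40 - 5 = 35
LF(A2) = LS(M) - sum(successors on chain A) = 35 - 5 = 30
LS = LF - duration = 30 - 4 = 26
Total float = LS - ES = 26 - 7 = 19

19


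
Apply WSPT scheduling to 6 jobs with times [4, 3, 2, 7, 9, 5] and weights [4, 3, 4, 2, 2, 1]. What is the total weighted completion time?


Compute p/w ratios and sort ascending (WSPT): [(2, 4), (4, 4), (3, 3), (7, 2), (9, 2), (5, 1)]
Compute weighted completion times:
  Job (p=2,w=4): C=2, w*C=4*2=8
  Job (p=4,w=4): C=6, w*C=4*6=24
  Job (p=3,w=3): C=9, w*C=3*9=27
  Job (p=7,w=2): C=16, w*C=2*16=32
  Job (p=9,w=2): C=25, w*C=2*25=50
  Job (p=5,w=1): C=30, w*C=1*30=30
Total weighted completion time = 171

171


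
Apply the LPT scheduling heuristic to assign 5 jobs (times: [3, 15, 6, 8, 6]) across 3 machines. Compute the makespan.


Sort jobs in decreasing order (LPT): [15, 8, 6, 6, 3]
Assign each job to the least loaded machine:
  Machine 1: jobs [15], load = 15
  Machine 2: jobs [8, 3], load = 11
  Machine 3: jobs [6, 6], load = 12
Makespan = max load = 15

15


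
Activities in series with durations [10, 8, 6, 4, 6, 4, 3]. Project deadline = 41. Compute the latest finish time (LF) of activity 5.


LF(activity 5) = deadline - sum of successor durations
Successors: activities 6 through 7 with durations [4, 3]
Sum of successor durations = 7
LF = 41 - 7 = 34

34


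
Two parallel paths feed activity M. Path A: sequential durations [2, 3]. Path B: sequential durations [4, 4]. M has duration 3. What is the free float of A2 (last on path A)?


ES(A2) = sum of predecessors on chain A = 2
EF(A2) = ES + duration = 2 + 3 = 5
Successor of A2 is M. ES(M) = max(sum(A), sum(B)) = max(5, 8) = 8
Free float = ES(successor) - EF(current) = 8 - 5 = 3

3


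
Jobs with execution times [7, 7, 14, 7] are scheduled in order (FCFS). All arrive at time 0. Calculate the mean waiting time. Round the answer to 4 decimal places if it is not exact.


FCFS order (as given): [7, 7, 14, 7]
Waiting times:
  Job 1: wait = 0
  Job 2: wait = 7
  Job 3: wait = 14
  Job 4: wait = 28
Sum of waiting times = 49
Average waiting time = 49/4 = 12.25

12.25


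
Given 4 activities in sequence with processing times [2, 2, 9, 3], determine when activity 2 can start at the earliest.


Activity 2 starts after activities 1 through 1 complete.
Predecessor durations: [2]
ES = 2 = 2

2


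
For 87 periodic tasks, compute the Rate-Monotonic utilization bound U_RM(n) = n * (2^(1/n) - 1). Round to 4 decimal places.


Compute 2^(1/87) = 1.0079990316
Subtract 1: 1.0079990316 - 1 = 0.0079990316
Multiply by n: 87 * 0.0079990316 = 0.6959157492
Round to 4 dp: 0.6959

0.6959


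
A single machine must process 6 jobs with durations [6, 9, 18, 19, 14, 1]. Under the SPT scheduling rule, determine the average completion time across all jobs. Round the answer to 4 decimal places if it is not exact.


Sort jobs by processing time (SPT order): [1, 6, 9, 14, 18, 19]
Compute completion times sequentially:
  Job 1: processing = 1, completes at 1
  Job 2: processing = 6, completes at 7
  Job 3: processing = 9, completes at 16
  Job 4: processing = 14, completes at 30
  Job 5: processing = 18, completes at 48
  Job 6: processing = 19, completes at 67
Sum of completion times = 169
Average completion time = 169/6 = 28.1667

28.1667


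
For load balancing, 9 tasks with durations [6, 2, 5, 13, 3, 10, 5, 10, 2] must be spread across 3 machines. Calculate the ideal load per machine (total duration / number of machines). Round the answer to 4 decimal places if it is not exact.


Total processing time = 6 + 2 + 5 + 13 + 3 + 10 + 5 + 10 + 2 = 56
Number of machines = 3
Ideal balanced load = 56 / 3 = 18.6667

18.6667


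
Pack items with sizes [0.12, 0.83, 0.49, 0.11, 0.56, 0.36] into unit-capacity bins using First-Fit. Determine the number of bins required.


Place items sequentially using First-Fit:
  Item 0.12 -> new Bin 1
  Item 0.83 -> Bin 1 (now 0.95)
  Item 0.49 -> new Bin 2
  Item 0.11 -> Bin 2 (now 0.6)
  Item 0.56 -> new Bin 3
  Item 0.36 -> Bin 2 (now 0.96)
Total bins used = 3

3


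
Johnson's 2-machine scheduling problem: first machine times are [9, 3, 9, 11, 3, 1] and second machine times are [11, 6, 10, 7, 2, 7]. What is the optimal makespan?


Apply Johnson's rule:
  Group 1 (a <= b): [(6, 1, 7), (2, 3, 6), (1, 9, 11), (3, 9, 10)]
  Group 2 (a > b): [(4, 11, 7), (5, 3, 2)]
Optimal job order: [6, 2, 1, 3, 4, 5]
Schedule:
  Job 6: M1 done at 1, M2 done at 8
  Job 2: M1 done at 4, M2 done at 14
  Job 1: M1 done at 13, M2 done at 25
  Job 3: M1 done at 22, M2 done at 35
  Job 4: M1 done at 33, M2 done at 42
  Job 5: M1 done at 36, M2 done at 44
Makespan = 44

44


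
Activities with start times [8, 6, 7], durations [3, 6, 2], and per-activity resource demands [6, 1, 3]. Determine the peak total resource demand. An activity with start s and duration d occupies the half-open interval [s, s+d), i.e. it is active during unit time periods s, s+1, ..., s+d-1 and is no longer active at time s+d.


Each activity i is active on [start_i, start_i + duration_i).
Compute total resource usage per time slot:
  t=0: active resources = [], total = 0
  t=1: active resources = [], total = 0
  t=2: active resources = [], total = 0
  t=3: active resources = [], total = 0
  t=4: active resources = [], total = 0
  t=5: active resources = [], total = 0
  t=6: active resources = [1], total = 1
  t=7: active resources = [1, 3], total = 4
  t=8: active resources = [6, 1, 3], total = 10
  t=9: active resources = [6, 1], total = 7
  t=10: active resources = [6, 1], total = 7
  t=11: active resources = [1], total = 1
Peak resource demand = 10

10
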